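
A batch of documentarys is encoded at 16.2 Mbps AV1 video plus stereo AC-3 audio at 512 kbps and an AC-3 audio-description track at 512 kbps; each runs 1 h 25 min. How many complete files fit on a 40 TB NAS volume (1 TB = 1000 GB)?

3642

1 h 25 min = 85 min = 5100 s
Audio total: 512 + 512 = 1024 kbps = 1.024 Mbps.
Total bitrate: 17.224 Mbps.
Per item: 17.224 Mbps × 5100 s = 87,842 Mb = 10,980 MB.
Capacity: 40 TB = 320,000,000 Mb; 3642.89 items → 3642 complete.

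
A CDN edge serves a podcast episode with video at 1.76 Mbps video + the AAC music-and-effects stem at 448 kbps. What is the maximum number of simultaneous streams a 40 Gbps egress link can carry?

18115

Audio: 448 kbps = 0.448 Mbps.
Per-viewer media rate: 2.208 Mbps.
40 Gbps = 40,000 Mbps; 40,000 / 2.208 = 18115.94 → 18115 viewers.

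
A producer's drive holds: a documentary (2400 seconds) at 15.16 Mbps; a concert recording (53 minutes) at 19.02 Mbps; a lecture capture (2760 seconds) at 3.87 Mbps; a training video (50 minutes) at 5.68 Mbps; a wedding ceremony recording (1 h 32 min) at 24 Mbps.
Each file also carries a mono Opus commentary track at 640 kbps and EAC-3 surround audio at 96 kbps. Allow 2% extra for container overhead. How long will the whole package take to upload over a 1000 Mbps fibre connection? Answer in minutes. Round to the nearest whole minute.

Audio total: 640 + 96 = 736 kbps = 0.736 Mbps.
documentary: 15.896 Mbps × 2400 s × 1.02 = 38913.4 Mb
concert recording: 19.756 Mbps × 3180 s × 1.02 = 64080.6 Mb
lecture capture: 4.606 Mbps × 2760 s × 1.02 = 12966.8 Mb
training video: 6.416 Mbps × 3000 s × 1.02 = 19633.0 Mb
wedding ceremony recording: 24.736 Mbps × 5520 s × 1.02 = 139273.6 Mb
Total: 274867.3 Mb = 34358.4 MB.
At 1000 Mbps: 274867.3 / 1000 = 275 s ≈ 4.58 minutes.

5 minutes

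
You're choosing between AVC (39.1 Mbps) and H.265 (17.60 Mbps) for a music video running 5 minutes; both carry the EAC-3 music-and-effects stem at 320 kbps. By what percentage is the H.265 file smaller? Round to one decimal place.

5 min = 300 s
Audio: 320 kbps = 0.320 Mbps.
AVC: 39.420 Mbps × 300 s = 11826.0 Mb = 1.478 GB.
H.265: 17.920 Mbps × 300 s = 5376.0 Mb = 0.672 GB.
Reduction: (1 − 0.672/1.478) × 100 = 54.54%.

54.5%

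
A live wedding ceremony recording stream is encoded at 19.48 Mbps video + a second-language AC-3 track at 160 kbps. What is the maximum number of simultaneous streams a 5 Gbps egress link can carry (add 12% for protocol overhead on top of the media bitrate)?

Audio: 160 kbps = 0.160 Mbps.
Per-viewer media rate: 19.640 Mbps.
On the wire with 12% overhead: 21.997 Mbps.
5 Gbps = 5,000 Mbps; 5,000 / 21.997 = 227.31 → 227 viewers.

227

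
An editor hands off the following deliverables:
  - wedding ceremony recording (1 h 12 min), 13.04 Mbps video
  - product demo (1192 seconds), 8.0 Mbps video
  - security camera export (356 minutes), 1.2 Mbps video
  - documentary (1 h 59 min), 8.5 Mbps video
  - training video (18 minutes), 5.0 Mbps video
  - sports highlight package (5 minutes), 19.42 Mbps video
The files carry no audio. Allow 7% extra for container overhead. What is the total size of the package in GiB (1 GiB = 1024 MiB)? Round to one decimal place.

20.4 GiB

wedding ceremony recording: 13.040 Mbps × 4320 s × 1.07 = 60276.1 Mb
product demo: 8.000 Mbps × 1192 s × 1.07 = 10203.5 Mb
security camera export: 1.200 Mbps × 21360 s × 1.07 = 27426.2 Mb
documentary: 8.500 Mbps × 7140 s × 1.07 = 64938.3 Mb
training video: 5.000 Mbps × 1080 s × 1.07 = 5778.0 Mb
sports highlight package: 19.420 Mbps × 300 s × 1.07 = 6233.8 Mb
Total: 174856.0 Mb = 21857.0 MB.
= 20.36 GiB.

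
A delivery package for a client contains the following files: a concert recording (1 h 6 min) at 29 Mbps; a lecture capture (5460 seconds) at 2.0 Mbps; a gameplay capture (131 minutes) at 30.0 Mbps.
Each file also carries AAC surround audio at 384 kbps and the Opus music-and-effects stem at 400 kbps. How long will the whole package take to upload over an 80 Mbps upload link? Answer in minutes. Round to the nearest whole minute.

78 minutes

Audio total: 384 + 400 = 784 kbps = 0.784 Mbps.
concert recording: 29.784 Mbps × 3960 s = 117944.6 Mb
lecture capture: 2.784 Mbps × 5460 s = 15200.6 Mb
gameplay capture: 30.784 Mbps × 7860 s = 241962.2 Mb
Total: 375107.5 Mb = 46888.4 MB.
At 80 Mbps: 375107.5 / 80 = 4689 s ≈ 78.1 minutes.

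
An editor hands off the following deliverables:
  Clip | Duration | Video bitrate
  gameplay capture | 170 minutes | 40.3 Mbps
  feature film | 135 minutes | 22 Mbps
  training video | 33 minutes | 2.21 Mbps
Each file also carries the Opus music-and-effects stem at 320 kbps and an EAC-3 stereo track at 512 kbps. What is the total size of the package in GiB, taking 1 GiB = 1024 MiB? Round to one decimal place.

Audio total: 320 + 512 = 832 kbps = 0.832 Mbps.
gameplay capture: 41.132 Mbps × 10200 s = 419546.4 Mb
feature film: 22.832 Mbps × 8100 s = 184939.2 Mb
training video: 3.042 Mbps × 1980 s = 6023.2 Mb
Total: 610508.8 Mb = 76313.6 MB.
= 71.07 GiB.

71.1 GiB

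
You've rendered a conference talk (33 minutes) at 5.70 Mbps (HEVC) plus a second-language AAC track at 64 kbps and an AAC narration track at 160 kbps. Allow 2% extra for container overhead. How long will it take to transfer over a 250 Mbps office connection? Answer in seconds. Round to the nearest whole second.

33 min = 1980 s
Audio total: 64 + 160 = 224 kbps = 0.224 Mbps.
Total bitrate: 5.924 Mbps.
File: 5.924 Mbps × 1980 s = 11729.5 Mb.
With 2% container overhead: ×1.02. → 11964.1 Mb.
At 250 Mbps: 11964.1 / 250 = 47.9 s ≈ 47.9 seconds.

48 seconds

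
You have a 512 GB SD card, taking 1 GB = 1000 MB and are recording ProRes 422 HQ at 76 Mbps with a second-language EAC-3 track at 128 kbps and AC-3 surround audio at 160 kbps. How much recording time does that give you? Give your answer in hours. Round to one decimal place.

14.9 hours

Audio total: 128 + 160 = 288 kbps = 0.288 Mbps.
Total bitrate: 76 + 0.288 = 76.288 Mbps.
Capacity: 512 GB = 4,096,000 Mb.
Recording time: 4,096,000 / 76.288 = 53,691 s ≈ 14.9 hours.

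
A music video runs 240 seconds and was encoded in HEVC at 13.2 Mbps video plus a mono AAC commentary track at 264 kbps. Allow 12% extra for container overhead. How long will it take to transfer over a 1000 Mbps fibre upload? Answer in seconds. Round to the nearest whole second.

Audio: 264 kbps = 0.264 Mbps.
Total bitrate: 13.464 Mbps.
File: 13.464 Mbps × 240 s = 3231.4 Mb.
With 12% container overhead: ×1.12. → 3619.1 Mb.
At 1000 Mbps: 3619.1 / 1000 = 3.6 s ≈ 3.62 seconds.

4 seconds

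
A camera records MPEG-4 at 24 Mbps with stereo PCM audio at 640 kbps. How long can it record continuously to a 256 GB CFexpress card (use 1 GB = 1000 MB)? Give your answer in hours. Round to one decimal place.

Audio: 640 kbps = 0.640 Mbps.
Total bitrate: 24 + 0.640 = 24.640 Mbps.
Capacity: 256 GB = 2,048,000 Mb.
Recording time: 2,048,000 / 24.640 = 83,117 s ≈ 23.1 hours.

23.1 hours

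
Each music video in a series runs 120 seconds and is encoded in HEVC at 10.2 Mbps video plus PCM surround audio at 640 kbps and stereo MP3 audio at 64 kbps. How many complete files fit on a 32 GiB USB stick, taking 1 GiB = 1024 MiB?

210

Audio total: 640 + 64 = 704 kbps = 0.704 Mbps.
Total bitrate: 10.904 Mbps.
Per item: 10.904 Mbps × 120 s = 1,308 Mb = 163.6 MB.
Capacity: 32 GiB = 274,878 Mb; 210.07 items → 210 complete.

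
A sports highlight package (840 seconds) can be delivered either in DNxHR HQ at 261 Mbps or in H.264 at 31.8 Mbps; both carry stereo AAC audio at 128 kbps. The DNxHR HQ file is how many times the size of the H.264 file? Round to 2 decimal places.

8.18

Audio: 128 kbps = 0.128 Mbps.
DNxHR HQ: 261.128 Mbps × 840 s = 219347.5 Mb = 25.535 GiB.
H.264: 31.928 Mbps × 840 s = 26819.5 Mb = 3.122 GiB.
Ratio: 25.535 / 3.122 = 8.179.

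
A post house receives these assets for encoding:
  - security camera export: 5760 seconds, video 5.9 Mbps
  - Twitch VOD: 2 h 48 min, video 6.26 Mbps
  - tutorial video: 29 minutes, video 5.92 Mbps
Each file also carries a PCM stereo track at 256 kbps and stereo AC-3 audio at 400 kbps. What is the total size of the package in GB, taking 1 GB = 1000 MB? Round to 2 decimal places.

14.86 GB

Audio total: 256 + 400 = 656 kbps = 0.656 Mbps.
security camera export: 6.556 Mbps × 5760 s = 37762.6 Mb
Twitch VOD: 6.916 Mbps × 10080 s = 69713.3 Mb
tutorial video: 6.576 Mbps × 1740 s = 11442.2 Mb
Total: 118918.1 Mb = 14864.8 MB.
= 14.86 GB.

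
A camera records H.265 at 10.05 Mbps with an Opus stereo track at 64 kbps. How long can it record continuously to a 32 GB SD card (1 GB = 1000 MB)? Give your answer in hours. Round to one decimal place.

7.0 hours

Audio: 64 kbps = 0.064 Mbps.
Total bitrate: 10.05 + 0.064 = 10.114 Mbps.
Capacity: 32 GB = 256,000 Mb.
Recording time: 256,000 / 10.114 = 25,311 s ≈ 7.03 hours.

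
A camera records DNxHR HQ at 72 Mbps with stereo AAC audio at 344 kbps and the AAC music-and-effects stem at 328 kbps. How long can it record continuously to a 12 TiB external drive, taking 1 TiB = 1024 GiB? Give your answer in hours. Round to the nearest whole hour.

403 hours

Audio total: 344 + 328 = 672 kbps = 0.672 Mbps.
Total bitrate: 72 + 0.672 = 72.672 Mbps.
Capacity: 12 TiB = 105,553,116 Mb.
Recording time: 105,553,116 / 72.672 = 1,452,459 s ≈ 403 hours.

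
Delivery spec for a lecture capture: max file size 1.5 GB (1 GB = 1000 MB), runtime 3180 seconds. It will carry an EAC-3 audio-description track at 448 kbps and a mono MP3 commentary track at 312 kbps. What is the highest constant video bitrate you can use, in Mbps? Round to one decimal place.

3.0 Mbps

Budget: 1.5 GB = 12000.0 Mb.
Total bitrate budget: 12000.0 Mb / 3180 s = 3.774 Mbps.
Audio total: 448 + 312 = 760 kbps = 0.760 Mbps.
Video: 3.774 − 0.760 = 3.014 Mbps.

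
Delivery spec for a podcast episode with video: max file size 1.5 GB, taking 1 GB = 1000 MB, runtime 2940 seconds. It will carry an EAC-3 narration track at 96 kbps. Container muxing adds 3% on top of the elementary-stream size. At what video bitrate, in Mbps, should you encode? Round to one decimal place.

Budget: 1.5 GB = 12000.0 Mb.
Stream payload after overhead: 12000.0 / 1.03 = 11650.5 Mb.
Total bitrate budget: 11650.5 Mb / 2940 s = 3.963 Mbps.
Audio: 96 kbps = 0.096 Mbps.
Video: 3.963 − 0.096 = 3.867 Mbps.

3.9 Mbps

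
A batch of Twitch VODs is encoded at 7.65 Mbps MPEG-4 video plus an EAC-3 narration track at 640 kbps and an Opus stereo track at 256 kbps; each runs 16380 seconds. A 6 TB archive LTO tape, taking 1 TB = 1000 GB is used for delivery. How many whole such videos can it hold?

342

Audio total: 640 + 256 = 896 kbps = 0.896 Mbps.
Total bitrate: 8.546 Mbps.
Per item: 8.546 Mbps × 16380 s = 139,983 Mb = 17,498 MB.
Capacity: 6 TB = 48,000,000 Mb; 342.90 items → 342 complete.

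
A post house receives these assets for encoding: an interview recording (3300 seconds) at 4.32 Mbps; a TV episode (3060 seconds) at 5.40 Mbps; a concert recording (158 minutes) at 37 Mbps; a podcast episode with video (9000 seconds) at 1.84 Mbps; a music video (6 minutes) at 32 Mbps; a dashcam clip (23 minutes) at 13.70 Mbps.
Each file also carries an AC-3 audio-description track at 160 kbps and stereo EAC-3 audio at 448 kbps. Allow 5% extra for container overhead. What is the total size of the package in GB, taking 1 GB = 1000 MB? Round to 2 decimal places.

Audio total: 160 + 448 = 608 kbps = 0.608 Mbps.
interview recording: 4.928 Mbps × 3300 s × 1.05 = 17075.5 Mb
TV episode: 6.008 Mbps × 3060 s × 1.05 = 19303.7 Mb
concert recording: 37.608 Mbps × 9480 s × 1.05 = 374350.0 Mb
podcast episode with video: 2.448 Mbps × 9000 s × 1.05 = 23133.6 Mb
music video: 32.608 Mbps × 360 s × 1.05 = 12325.8 Mb
dashcam clip: 14.308 Mbps × 1380 s × 1.05 = 20732.3 Mb
Total: 466921.0 Mb = 58365.1 MB.
= 58.37 GB.

58.37 GB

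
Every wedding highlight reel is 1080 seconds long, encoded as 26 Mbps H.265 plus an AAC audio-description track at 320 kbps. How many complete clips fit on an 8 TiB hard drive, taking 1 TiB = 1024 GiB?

Audio: 320 kbps = 0.320 Mbps.
Total bitrate: 26.320 Mbps.
Per item: 26.320 Mbps × 1080 s = 28,426 Mb = 3,553 MB.
Capacity: 8 TiB = 70,368,744 Mb; 2475.54 items → 2475 complete.

2475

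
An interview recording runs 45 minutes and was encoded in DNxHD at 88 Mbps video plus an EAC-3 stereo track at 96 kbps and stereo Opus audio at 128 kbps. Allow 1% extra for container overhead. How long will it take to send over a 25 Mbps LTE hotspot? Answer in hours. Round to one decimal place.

45 min = 2700 s
Audio total: 96 + 128 = 224 kbps = 0.224 Mbps.
Total bitrate: 88.224 Mbps.
File: 88.224 Mbps × 2700 s = 238204.8 Mb.
With 1% container overhead: ×1.01. → 240586.8 Mb.
At 25 Mbps: 240586.8 / 25 = 9623.5 s ≈ 2.67 hours.

2.7 hours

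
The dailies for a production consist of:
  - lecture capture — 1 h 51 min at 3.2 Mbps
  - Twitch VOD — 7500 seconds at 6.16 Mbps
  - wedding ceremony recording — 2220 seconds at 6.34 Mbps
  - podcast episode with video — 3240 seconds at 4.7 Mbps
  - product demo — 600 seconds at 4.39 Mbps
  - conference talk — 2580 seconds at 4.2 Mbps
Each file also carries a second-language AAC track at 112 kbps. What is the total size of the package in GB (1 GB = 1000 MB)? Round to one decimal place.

Audio: 112 kbps = 0.112 Mbps.
lecture capture: 3.312 Mbps × 6660 s = 22057.9 Mb
Twitch VOD: 6.272 Mbps × 7500 s = 47040.0 Mb
wedding ceremony recording: 6.452 Mbps × 2220 s = 14323.4 Mb
podcast episode with video: 4.812 Mbps × 3240 s = 15590.9 Mb
product demo: 4.502 Mbps × 600 s = 2701.2 Mb
conference talk: 4.312 Mbps × 2580 s = 11125.0 Mb
Total: 112838.4 Mb = 14104.8 MB.
= 14.10 GB.

14.1 GB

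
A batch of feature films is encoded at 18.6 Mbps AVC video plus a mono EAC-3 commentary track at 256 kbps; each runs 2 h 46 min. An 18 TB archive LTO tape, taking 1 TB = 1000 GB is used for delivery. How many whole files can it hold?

766

2 h 46 min = 166 min = 9960 s
Audio: 256 kbps = 0.256 Mbps.
Total bitrate: 18.856 Mbps.
Per item: 18.856 Mbps × 9960 s = 187,806 Mb = 23,476 MB.
Capacity: 18 TB = 144,000,000 Mb; 766.75 items → 766 complete.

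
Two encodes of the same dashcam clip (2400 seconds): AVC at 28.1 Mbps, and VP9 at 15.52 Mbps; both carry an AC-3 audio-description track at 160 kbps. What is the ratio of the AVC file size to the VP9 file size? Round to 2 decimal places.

Audio: 160 kbps = 0.160 Mbps.
AVC: 28.260 Mbps × 2400 s = 67824.0 Mb = 7.896 GiB.
VP9: 15.680 Mbps × 2400 s = 37632.0 Mb = 4.381 GiB.
Ratio: 7.896 / 4.381 = 1.802.

1.80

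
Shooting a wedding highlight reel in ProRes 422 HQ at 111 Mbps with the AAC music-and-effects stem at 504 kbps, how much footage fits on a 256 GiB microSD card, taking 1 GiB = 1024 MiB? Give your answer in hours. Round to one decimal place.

5.5 hours

Audio: 504 kbps = 0.504 Mbps.
Total bitrate: 111 + 0.504 = 111.504 Mbps.
Capacity: 256 GiB = 2,199,023 Mb.
Recording time: 2,199,023 / 111.504 = 19,721 s ≈ 5.48 hours.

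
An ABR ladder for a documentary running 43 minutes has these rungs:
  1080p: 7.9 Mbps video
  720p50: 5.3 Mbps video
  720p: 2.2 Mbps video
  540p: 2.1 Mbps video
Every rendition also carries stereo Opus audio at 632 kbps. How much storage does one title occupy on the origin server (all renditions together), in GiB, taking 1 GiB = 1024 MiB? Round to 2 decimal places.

6.02 GiB

43 min = 2580 s
Audio: 632 kbps = 0.632 Mbps.
Sum of rendition bitrates: (7.9+0.632) + (5.3+0.632) + (2.2+0.632) + (2.1+0.632) = 20.028 Mbps.
× 2580 s = 51,672 Mb = 6,459 MB = 6.015 GiB.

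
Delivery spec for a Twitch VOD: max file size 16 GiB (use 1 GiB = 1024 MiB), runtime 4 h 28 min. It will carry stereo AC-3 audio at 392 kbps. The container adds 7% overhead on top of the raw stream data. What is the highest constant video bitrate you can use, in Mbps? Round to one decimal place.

Budget: 16 GiB = 137439.0 Mb.
Stream payload after overhead: 137439.0 / 1.07 = 128447.6 Mb.
4 h 28 min = 268 min = 16080 s
Total bitrate budget: 128447.6 Mb / 16080 s = 7.988 Mbps.
Audio: 392 kbps = 0.392 Mbps.
Video: 7.988 − 0.392 = 7.596 Mbps.

7.6 Mbps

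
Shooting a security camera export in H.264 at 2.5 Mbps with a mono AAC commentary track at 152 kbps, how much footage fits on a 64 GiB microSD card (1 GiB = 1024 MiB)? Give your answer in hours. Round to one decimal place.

Audio: 152 kbps = 0.152 Mbps.
Total bitrate: 2.5 + 0.152 = 2.652 Mbps.
Capacity: 64 GiB = 549,756 Mb.
Recording time: 549,756 / 2.652 = 207,299 s ≈ 57.6 hours.

57.6 hours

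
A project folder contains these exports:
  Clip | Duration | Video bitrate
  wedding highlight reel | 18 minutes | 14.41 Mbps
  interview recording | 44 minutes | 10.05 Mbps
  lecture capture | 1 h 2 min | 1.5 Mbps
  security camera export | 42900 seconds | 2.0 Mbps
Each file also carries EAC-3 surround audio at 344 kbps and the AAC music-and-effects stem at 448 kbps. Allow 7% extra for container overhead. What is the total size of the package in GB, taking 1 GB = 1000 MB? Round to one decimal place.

23.2 GB

Audio total: 344 + 448 = 792 kbps = 0.792 Mbps.
wedding highlight reel: 15.202 Mbps × 1080 s × 1.07 = 17567.4 Mb
interview recording: 10.842 Mbps × 2640 s × 1.07 = 30626.5 Mb
lecture capture: 2.292 Mbps × 3720 s × 1.07 = 9123.1 Mb
security camera export: 2.792 Mbps × 42900 s × 1.07 = 128161.2 Mb
Total: 185478.2 Mb = 23184.8 MB.
= 23.18 GB.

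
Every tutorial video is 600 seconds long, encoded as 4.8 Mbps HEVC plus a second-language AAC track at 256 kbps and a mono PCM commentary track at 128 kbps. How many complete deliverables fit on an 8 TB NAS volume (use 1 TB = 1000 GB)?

20576

Audio total: 256 + 128 = 384 kbps = 0.384 Mbps.
Total bitrate: 5.184 Mbps.
Per item: 5.184 Mbps × 600 s = 3,110 Mb = 388.8 MB.
Capacity: 8 TB = 64,000,000 Mb; 20576.13 items → 20576 complete.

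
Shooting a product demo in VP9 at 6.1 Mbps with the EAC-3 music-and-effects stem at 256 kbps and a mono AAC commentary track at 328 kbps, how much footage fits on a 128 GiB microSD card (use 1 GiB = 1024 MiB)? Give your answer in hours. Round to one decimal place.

45.7 hours

Audio total: 256 + 328 = 584 kbps = 0.584 Mbps.
Total bitrate: 6.1 + 0.584 = 6.684 Mbps.
Capacity: 128 GiB = 1,099,512 Mb.
Recording time: 1,099,512 / 6.684 = 164,499 s ≈ 45.7 hours.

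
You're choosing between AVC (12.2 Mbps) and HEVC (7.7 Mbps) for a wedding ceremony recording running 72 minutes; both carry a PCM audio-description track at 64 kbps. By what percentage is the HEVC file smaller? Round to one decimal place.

72 min = 4320 s
Audio: 64 kbps = 0.064 Mbps.
AVC: 12.264 Mbps × 4320 s = 52980.5 Mb = 6.623 GB.
HEVC: 7.764 Mbps × 4320 s = 33540.5 Mb = 4.193 GB.
Reduction: (1 − 4.193/6.623) × 100 = 36.69%.

36.7%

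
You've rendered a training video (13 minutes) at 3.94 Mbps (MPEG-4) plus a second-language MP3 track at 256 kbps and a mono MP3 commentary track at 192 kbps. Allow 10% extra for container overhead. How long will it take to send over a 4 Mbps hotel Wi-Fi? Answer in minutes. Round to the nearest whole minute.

13 min = 780 s
Audio total: 256 + 192 = 448 kbps = 0.448 Mbps.
Total bitrate: 4.388 Mbps.
File: 4.388 Mbps × 780 s = 3422.6 Mb.
With 10% container overhead: ×1.10. → 3764.9 Mb.
At 4 Mbps: 3764.9 / 4 = 941.2 s ≈ 15.7 minutes.

16 minutes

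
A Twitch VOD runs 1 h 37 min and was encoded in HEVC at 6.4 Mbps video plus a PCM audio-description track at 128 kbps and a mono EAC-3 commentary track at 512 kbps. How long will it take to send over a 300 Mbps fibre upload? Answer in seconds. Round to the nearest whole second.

137 seconds

1 h 37 min = 97 min = 5820 s
Audio total: 128 + 512 = 640 kbps = 0.640 Mbps.
Total bitrate: 7.040 Mbps.
File: 7.040 Mbps × 5820 s = 40972.8 Mb.
At 300 Mbps: 40972.8 / 300 = 136.6 s ≈ 137 seconds.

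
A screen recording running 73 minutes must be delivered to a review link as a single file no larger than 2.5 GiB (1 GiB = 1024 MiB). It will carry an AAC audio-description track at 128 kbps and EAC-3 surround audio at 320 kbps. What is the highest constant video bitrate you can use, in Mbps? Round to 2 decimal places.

Budget: 2.5 GiB = 21474.8 Mb.
73 min = 4380 s
Total bitrate budget: 21474.8 Mb / 4380 s = 4.903 Mbps.
Audio total: 128 + 320 = 448 kbps = 0.448 Mbps.
Video: 4.903 − 0.448 = 4.455 Mbps.

4.45 Mbps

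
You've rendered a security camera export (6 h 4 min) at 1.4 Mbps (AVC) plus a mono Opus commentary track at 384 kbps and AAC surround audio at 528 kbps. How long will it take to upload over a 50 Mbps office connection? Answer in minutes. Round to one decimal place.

16.8 minutes

6 h 4 min = 364 min = 21840 s
Audio total: 384 + 528 = 912 kbps = 0.912 Mbps.
Total bitrate: 2.312 Mbps.
File: 2.312 Mbps × 21840 s = 50494.1 Mb.
At 50 Mbps: 50494.1 / 50 = 1009.9 s ≈ 16.8 minutes.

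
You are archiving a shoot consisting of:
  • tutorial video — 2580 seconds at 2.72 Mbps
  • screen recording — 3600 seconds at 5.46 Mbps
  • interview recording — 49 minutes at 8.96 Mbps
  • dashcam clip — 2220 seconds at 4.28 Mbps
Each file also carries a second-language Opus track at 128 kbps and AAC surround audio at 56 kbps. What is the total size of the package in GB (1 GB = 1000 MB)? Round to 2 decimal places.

Audio total: 128 + 56 = 184 kbps = 0.184 Mbps.
tutorial video: 2.904 Mbps × 2580 s = 7492.3 Mb
screen recording: 5.644 Mbps × 3600 s = 20318.4 Mb
interview recording: 9.144 Mbps × 2940 s = 26883.4 Mb
dashcam clip: 4.464 Mbps × 2220 s = 9910.1 Mb
Total: 64604.2 Mb = 8075.5 MB.
= 8.076 GB.

8.08 GB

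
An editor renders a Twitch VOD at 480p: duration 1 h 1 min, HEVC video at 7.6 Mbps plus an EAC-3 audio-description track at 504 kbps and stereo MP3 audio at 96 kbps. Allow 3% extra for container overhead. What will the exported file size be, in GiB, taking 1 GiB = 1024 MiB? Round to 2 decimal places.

3.60 GiB

1 h 1 min = 61 min = 3660 s
Audio total: 504 + 96 = 600 kbps = 0.600 Mbps.
Total bitrate: 7.6 + 0.600 = 8.200 Mbps.
Stream data: 8.200 Mbps × 3660 s = 30012.0 Mb.
With 3% container overhead: ×1.03.
30,912 Mb = 3,864,045,000 bytes ÷ 1,073,741,824 = 3.599 GiB.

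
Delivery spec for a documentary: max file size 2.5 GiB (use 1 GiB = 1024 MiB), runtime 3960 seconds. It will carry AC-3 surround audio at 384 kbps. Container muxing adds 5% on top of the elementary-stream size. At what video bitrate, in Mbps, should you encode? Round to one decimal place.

4.8 Mbps

Budget: 2.5 GiB = 21474.8 Mb.
Stream payload after overhead: 21474.8 / 1.05 = 20452.2 Mb.
Total bitrate budget: 20452.2 Mb / 3960 s = 5.165 Mbps.
Audio: 384 kbps = 0.384 Mbps.
Video: 5.165 − 0.384 = 4.781 Mbps.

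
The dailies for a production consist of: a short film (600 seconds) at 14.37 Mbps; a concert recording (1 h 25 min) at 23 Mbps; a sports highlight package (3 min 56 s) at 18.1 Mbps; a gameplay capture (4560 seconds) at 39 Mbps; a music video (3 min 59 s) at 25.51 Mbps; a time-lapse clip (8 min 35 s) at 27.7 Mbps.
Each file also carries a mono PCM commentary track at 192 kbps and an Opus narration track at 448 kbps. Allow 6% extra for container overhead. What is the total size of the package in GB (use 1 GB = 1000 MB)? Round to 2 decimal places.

44.47 GB

Audio total: 192 + 448 = 640 kbps = 0.640 Mbps.
short film: 15.010 Mbps × 600 s × 1.06 = 9546.4 Mb
concert recording: 23.640 Mbps × 5100 s × 1.06 = 127797.8 Mb
sports highlight package: 18.740 Mbps × 236 s × 1.06 = 4688.0 Mb
gameplay capture: 39.640 Mbps × 4560 s × 1.06 = 191603.9 Mb
music video: 26.150 Mbps × 239 s × 1.06 = 6624.8 Mb
time-lapse clip: 28.340 Mbps × 515 s × 1.06 = 15470.8 Mb
Total: 355731.7 Mb = 44466.5 MB.
= 44.47 GB.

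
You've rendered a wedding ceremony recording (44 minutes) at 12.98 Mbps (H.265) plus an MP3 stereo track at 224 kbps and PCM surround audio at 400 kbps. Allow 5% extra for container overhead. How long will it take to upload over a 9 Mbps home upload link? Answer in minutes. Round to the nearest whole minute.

44 min = 2640 s
Audio total: 224 + 400 = 624 kbps = 0.624 Mbps.
Total bitrate: 13.604 Mbps.
File: 13.604 Mbps × 2640 s = 35914.6 Mb.
With 5% container overhead: ×1.05. → 37710.3 Mb.
At 9 Mbps: 37710.3 / 9 = 4190.0 s ≈ 69.8 minutes.

70 minutes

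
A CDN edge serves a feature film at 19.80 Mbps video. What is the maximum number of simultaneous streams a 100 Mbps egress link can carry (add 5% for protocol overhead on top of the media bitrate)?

4

On the wire with 5% overhead: 20.790 Mbps.
100 Mbps = 100.0 Mbps; 100.0 / 20.790 = 4.81 → 4 viewers.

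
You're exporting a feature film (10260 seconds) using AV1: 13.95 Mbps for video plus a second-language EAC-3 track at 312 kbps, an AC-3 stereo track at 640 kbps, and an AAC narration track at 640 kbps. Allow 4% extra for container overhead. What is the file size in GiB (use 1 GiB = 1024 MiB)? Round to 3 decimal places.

Audio total: 312 + 640 + 640 = 1592 kbps = 1.592 Mbps.
Total bitrate: 13.95 + 1.592 = 15.542 Mbps.
Stream data: 15.542 Mbps × 10260 s = 159460.9 Mb.
With 4% container overhead: ×1.04.
165,839 Mb = 20,729,919,600 bytes ÷ 1,073,741,824 = 19.31 GiB.

19.306 GiB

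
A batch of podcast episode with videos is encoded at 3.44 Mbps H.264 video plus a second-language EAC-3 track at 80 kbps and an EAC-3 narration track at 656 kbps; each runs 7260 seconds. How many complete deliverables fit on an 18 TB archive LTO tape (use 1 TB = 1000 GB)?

Audio total: 80 + 656 = 736 kbps = 0.736 Mbps.
Total bitrate: 4.176 Mbps.
Per item: 4.176 Mbps × 7260 s = 30,318 Mb = 3,790 MB.
Capacity: 18 TB = 144,000,000 Mb; 4749.69 items → 4749 complete.

4749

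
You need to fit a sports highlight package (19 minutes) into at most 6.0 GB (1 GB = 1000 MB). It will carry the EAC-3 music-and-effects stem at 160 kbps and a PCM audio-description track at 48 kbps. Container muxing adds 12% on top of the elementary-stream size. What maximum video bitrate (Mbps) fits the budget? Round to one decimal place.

Budget: 6.0 GB = 48000.0 Mb.
Stream payload after overhead: 48000.0 / 1.12 = 42857.1 Mb.
19 min = 1140 s
Total bitrate budget: 42857.1 Mb / 1140 s = 37.594 Mbps.
Audio total: 160 + 48 = 208 kbps = 0.208 Mbps.
Video: 37.594 − 0.208 = 37.386 Mbps.

37.4 Mbps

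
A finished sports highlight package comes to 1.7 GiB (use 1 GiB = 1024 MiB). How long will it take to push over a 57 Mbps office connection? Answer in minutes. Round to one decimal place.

4.3 minutes

File: 1.7 GiB = 14602.9 Mb.
At 57 Mbps: 14602.9 / 57 = 256.2 s ≈ 4.27 minutes.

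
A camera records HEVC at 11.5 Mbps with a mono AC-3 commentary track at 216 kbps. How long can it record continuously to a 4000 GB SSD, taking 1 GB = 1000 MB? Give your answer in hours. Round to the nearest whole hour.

759 hours

Audio: 216 kbps = 0.216 Mbps.
Total bitrate: 11.5 + 0.216 = 11.716 Mbps.
Capacity: 4000 GB = 32,000,000 Mb.
Recording time: 32,000,000 / 11.716 = 2,731,308 s ≈ 759 hours.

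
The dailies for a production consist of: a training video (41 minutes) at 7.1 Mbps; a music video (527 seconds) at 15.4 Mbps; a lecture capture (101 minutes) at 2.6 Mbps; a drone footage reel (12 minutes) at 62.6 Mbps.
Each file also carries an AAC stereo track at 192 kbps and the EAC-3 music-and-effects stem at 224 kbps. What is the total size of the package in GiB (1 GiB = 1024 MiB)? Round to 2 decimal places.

Audio total: 192 + 224 = 416 kbps = 0.416 Mbps.
training video: 7.516 Mbps × 2460 s = 18489.4 Mb
music video: 15.816 Mbps × 527 s = 8335.0 Mb
lecture capture: 3.016 Mbps × 6060 s = 18277.0 Mb
drone footage reel: 63.016 Mbps × 720 s = 45371.5 Mb
Total: 90472.9 Mb = 11309.1 MB.
= 10.53 GiB.

10.53 GiB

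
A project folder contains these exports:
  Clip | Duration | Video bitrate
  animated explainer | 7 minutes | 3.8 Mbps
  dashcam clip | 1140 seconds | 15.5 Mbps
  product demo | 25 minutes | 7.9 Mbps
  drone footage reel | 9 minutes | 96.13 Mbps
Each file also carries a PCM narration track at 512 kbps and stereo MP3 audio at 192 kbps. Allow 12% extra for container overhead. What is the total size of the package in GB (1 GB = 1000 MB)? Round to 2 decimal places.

Audio total: 512 + 192 = 704 kbps = 0.704 Mbps.
animated explainer: 4.504 Mbps × 420 s × 1.12 = 2118.7 Mb
dashcam clip: 16.204 Mbps × 1140 s × 1.12 = 20689.3 Mb
product demo: 8.604 Mbps × 1500 s × 1.12 = 14454.7 Mb
drone footage reel: 96.834 Mbps × 540 s × 1.12 = 58565.2 Mb
Total: 95827.9 Mb = 11978.5 MB.
= 11.98 GB.

11.98 GB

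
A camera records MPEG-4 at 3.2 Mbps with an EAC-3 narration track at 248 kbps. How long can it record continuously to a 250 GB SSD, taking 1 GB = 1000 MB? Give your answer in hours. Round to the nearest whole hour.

161 hours

Audio: 248 kbps = 0.248 Mbps.
Total bitrate: 3.2 + 0.248 = 3.448 Mbps.
Capacity: 250 GB = 2,000,000 Mb.
Recording time: 2,000,000 / 3.448 = 580,046 s ≈ 161 hours.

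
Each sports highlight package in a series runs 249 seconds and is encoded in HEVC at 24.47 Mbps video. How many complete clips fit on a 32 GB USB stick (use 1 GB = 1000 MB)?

42

Per item: 24.470 Mbps × 249 s = 6,093 Mb = 761.6 MB.
Capacity: 32 GB = 256,000 Mb; 42.02 items → 42 complete.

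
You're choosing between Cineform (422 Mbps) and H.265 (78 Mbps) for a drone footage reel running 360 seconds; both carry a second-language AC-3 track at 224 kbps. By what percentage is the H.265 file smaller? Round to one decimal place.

Audio: 224 kbps = 0.224 Mbps.
Cineform: 422.224 Mbps × 360 s = 152000.6 Mb = 17.695 GiB.
H.265: 78.224 Mbps × 360 s = 28160.6 Mb = 3.278 GiB.
Reduction: (1 − 3.278/17.695) × 100 = 81.47%.

81.5%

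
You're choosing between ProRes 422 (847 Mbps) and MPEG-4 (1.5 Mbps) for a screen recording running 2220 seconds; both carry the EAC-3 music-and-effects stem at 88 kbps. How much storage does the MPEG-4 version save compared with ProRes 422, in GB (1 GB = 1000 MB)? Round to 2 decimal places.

234.63 GB

Audio: 88 kbps = 0.088 Mbps.
ProRes 422: 847.088 Mbps × 2220 s = 1880535.4 Mb = 235.067 GB.
MPEG-4: 1.588 Mbps × 2220 s = 3525.4 Mb = 0.441 GB.
Saving: 235.067 − 0.441 = 234.626 GB.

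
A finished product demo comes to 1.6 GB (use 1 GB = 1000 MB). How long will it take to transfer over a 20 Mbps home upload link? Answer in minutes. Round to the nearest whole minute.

11 minutes

File: 1.6 GB = 12800.0 Mb.
At 20 Mbps: 12800.0 / 20 = 640.0 s ≈ 10.7 minutes.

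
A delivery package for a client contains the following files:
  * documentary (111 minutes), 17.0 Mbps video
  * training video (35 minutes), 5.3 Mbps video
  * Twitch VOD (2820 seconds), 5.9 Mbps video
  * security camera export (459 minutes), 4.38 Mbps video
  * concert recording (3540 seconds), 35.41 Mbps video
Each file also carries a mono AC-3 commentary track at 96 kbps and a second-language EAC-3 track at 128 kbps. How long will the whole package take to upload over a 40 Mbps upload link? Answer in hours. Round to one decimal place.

2.8 hours

Audio total: 96 + 128 = 224 kbps = 0.224 Mbps.
documentary: 17.224 Mbps × 6660 s = 114711.8 Mb
training video: 5.524 Mbps × 2100 s = 11600.4 Mb
Twitch VOD: 6.124 Mbps × 2820 s = 17269.7 Mb
security camera export: 4.604 Mbps × 27540 s = 126794.2 Mb
concert recording: 35.634 Mbps × 3540 s = 126144.4 Mb
Total: 396520.4 Mb = 49565.1 MB.
At 40 Mbps: 396520.4 / 40 = 9913 s ≈ 2.75 hours.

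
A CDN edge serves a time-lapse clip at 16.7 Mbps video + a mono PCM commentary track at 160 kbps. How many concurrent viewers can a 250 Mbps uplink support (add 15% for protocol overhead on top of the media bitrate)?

12

Audio: 160 kbps = 0.160 Mbps.
Per-viewer media rate: 16.860 Mbps.
On the wire with 15% overhead: 19.389 Mbps.
250 Mbps = 250.0 Mbps; 250.0 / 19.389 = 12.89 → 12 viewers.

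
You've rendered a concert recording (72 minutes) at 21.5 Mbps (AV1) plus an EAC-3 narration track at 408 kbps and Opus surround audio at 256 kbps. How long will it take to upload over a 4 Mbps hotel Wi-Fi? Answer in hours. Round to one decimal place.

72 min = 4320 s
Audio total: 408 + 256 = 664 kbps = 0.664 Mbps.
Total bitrate: 22.164 Mbps.
File: 22.164 Mbps × 4320 s = 95748.5 Mb.
At 4 Mbps: 95748.5 / 4 = 23937.1 s ≈ 6.65 hours.

6.6 hours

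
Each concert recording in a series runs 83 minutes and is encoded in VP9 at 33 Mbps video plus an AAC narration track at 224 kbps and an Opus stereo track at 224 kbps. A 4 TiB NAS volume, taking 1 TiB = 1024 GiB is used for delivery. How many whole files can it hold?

211

83 min = 4980 s
Audio total: 224 + 224 = 448 kbps = 0.448 Mbps.
Total bitrate: 33.448 Mbps.
Per item: 33.448 Mbps × 4980 s = 166,571 Mb = 20,821 MB.
Capacity: 4 TiB = 35,184,372 Mb; 211.23 items → 211 complete.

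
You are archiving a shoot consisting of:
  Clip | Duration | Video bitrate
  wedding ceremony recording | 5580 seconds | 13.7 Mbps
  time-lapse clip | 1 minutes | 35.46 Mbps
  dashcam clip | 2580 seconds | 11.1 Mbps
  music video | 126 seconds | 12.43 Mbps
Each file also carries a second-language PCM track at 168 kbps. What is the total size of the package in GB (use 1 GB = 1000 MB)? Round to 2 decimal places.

13.77 GB

Audio: 168 kbps = 0.168 Mbps.
wedding ceremony recording: 13.868 Mbps × 5580 s = 77383.4 Mb
time-lapse clip: 35.628 Mbps × 60 s = 2137.7 Mb
dashcam clip: 11.268 Mbps × 2580 s = 29071.4 Mb
music video: 12.598 Mbps × 126 s = 1587.3 Mb
Total: 110179.9 Mb = 13772.5 MB.
= 13.77 GB.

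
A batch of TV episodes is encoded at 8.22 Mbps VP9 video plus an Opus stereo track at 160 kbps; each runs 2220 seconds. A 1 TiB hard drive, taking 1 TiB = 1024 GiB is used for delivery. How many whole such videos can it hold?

472

Audio: 160 kbps = 0.160 Mbps.
Total bitrate: 8.380 Mbps.
Per item: 8.380 Mbps × 2220 s = 18,604 Mb = 2,325 MB.
Capacity: 1 TiB = 8,796,093 Mb; 472.82 items → 472 complete.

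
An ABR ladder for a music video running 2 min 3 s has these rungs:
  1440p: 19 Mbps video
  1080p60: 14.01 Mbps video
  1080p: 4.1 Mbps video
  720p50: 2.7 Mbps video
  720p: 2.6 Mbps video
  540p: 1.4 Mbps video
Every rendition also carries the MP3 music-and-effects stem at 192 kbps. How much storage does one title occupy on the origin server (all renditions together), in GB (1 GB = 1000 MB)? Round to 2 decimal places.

0.69 GB

2 min 3 s = 123 s
Audio: 192 kbps = 0.192 Mbps.
Sum of rendition bitrates: (19+0.192) + (14.01+0.192) + (4.1+0.192) + (2.7+0.192) + (2.6+0.192) + (1.4+0.192) = 44.962 Mbps.
× 123 s = 5,530 Mb = 691.3 MB = 0.6913 GB.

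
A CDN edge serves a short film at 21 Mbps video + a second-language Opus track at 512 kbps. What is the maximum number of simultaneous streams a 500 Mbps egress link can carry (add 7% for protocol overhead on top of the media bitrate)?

21

Audio: 512 kbps = 0.512 Mbps.
Per-viewer media rate: 21.512 Mbps.
On the wire with 7% overhead: 23.018 Mbps.
500 Mbps = 500.0 Mbps; 500.0 / 23.018 = 21.72 → 21 viewers.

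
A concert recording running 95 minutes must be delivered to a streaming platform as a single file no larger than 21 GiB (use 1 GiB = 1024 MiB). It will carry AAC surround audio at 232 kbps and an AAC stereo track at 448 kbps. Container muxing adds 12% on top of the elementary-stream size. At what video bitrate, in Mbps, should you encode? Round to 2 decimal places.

Budget: 21 GiB = 180388.6 Mb.
Stream payload after overhead: 180388.6 / 1.12 = 161061.3 Mb.
95 min = 5700 s
Total bitrate budget: 161061.3 Mb / 5700 s = 28.256 Mbps.
Audio total: 232 + 448 = 680 kbps = 0.680 Mbps.
Video: 28.256 − 0.680 = 27.576 Mbps.

27.58 Mbps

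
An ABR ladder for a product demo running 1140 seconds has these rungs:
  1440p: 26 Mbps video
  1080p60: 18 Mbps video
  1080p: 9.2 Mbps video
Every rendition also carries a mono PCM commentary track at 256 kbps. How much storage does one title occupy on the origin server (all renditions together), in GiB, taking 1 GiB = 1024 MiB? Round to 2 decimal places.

7.16 GiB

Audio: 256 kbps = 0.256 Mbps.
Sum of rendition bitrates: (26+0.256) + (18+0.256) + (9.2+0.256) = 53.968 Mbps.
× 1140 s = 61,524 Mb = 7,690 MB = 7.162 GiB.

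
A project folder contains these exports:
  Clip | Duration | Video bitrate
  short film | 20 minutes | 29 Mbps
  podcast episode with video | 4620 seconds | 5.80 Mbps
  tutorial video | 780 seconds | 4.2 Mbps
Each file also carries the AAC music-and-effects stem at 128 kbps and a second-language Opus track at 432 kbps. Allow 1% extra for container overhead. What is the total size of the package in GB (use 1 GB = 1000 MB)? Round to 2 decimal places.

8.66 GB

Audio total: 128 + 432 = 560 kbps = 0.560 Mbps.
short film: 29.560 Mbps × 1200 s × 1.01 = 35826.7 Mb
podcast episode with video: 6.360 Mbps × 4620 s × 1.01 = 29677.0 Mb
tutorial video: 4.760 Mbps × 780 s × 1.01 = 3749.9 Mb
Total: 69253.7 Mb = 8656.7 MB.
= 8.657 GB.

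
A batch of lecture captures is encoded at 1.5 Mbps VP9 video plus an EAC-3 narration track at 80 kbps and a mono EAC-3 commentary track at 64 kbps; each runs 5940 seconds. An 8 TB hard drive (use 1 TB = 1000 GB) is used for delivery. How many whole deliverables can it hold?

6553

Audio total: 80 + 64 = 144 kbps = 0.144 Mbps.
Total bitrate: 1.644 Mbps.
Per item: 1.644 Mbps × 5940 s = 9,765 Mb = 1,221 MB.
Capacity: 8 TB = 64,000,000 Mb; 6553.78 items → 6553 complete.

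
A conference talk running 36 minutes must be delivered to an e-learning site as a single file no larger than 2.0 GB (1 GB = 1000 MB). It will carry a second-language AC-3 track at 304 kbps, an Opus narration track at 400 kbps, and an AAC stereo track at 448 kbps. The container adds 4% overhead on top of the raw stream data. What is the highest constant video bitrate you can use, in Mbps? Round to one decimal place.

6.0 Mbps

Budget: 2.0 GB = 16000.0 Mb.
Stream payload after overhead: 16000.0 / 1.04 = 15384.6 Mb.
36 min = 2160 s
Total bitrate budget: 15384.6 Mb / 2160 s = 7.123 Mbps.
Audio total: 304 + 400 + 448 = 1152 kbps = 1.152 Mbps.
Video: 7.123 − 1.152 = 5.971 Mbps.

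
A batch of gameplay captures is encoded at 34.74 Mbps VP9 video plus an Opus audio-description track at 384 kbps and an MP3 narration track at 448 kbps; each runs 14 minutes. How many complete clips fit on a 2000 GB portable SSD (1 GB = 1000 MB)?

535

14 min = 840 s
Audio total: 384 + 448 = 832 kbps = 0.832 Mbps.
Total bitrate: 35.572 Mbps.
Per item: 35.572 Mbps × 840 s = 29,880 Mb = 3,735 MB.
Capacity: 2000 GB = 16,000,000 Mb; 535.47 items → 535 complete.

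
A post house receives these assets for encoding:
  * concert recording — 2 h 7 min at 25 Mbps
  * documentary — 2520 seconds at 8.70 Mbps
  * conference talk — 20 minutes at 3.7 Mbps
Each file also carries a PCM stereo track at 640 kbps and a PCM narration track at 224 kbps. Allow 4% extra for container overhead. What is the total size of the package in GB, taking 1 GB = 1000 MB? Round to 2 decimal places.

29.47 GB

Audio total: 640 + 224 = 864 kbps = 0.864 Mbps.
concert recording: 25.864 Mbps × 7620 s × 1.04 = 204967.0 Mb
documentary: 9.564 Mbps × 2520 s × 1.04 = 25065.3 Mb
conference talk: 4.564 Mbps × 1200 s × 1.04 = 5695.9 Mb
Total: 235728.2 Mb = 29466.0 MB.
= 29.47 GB.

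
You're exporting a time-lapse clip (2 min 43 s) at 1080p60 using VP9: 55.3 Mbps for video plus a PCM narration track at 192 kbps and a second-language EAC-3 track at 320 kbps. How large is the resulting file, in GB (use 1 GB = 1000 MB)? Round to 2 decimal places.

2 min 43 s = 163 s
Audio total: 192 + 320 = 512 kbps = 0.512 Mbps.
Total bitrate: 55.3 + 0.512 = 55.812 Mbps.
Stream data: 55.812 Mbps × 163 s = 9097.4 Mb.
9,097 Mb ÷ 8 = 1,137 MB → 1.137 GB.

1.14 GB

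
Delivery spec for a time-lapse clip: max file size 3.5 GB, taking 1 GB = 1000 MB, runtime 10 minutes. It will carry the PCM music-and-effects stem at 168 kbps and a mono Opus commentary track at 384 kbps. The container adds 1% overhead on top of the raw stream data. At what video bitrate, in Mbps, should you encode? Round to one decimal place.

45.7 Mbps

Budget: 3.5 GB = 28000.0 Mb.
Stream payload after overhead: 28000.0 / 1.01 = 27722.8 Mb.
10 min = 600 s
Total bitrate budget: 27722.8 Mb / 600 s = 46.205 Mbps.
Audio total: 168 + 384 = 552 kbps = 0.552 Mbps.
Video: 46.205 − 0.552 = 45.653 Mbps.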